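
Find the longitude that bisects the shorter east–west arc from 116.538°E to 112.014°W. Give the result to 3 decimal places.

177.738°W

Signed shortest Δλ from +116.538° to -112.014° is +131.448°.
Midpoint longitude = +116.538° + (+131.448°)/2 = +116.538° + 65.724° = +182.262°.
Normalise into (−180°, 180°]: -177.738°.
(The naïve average (+116.538 + -112.014)/2 = 2.262° is on the wrong side of the globe.)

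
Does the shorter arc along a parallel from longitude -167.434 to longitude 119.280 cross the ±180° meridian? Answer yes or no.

Yes

Naïve |119.280 − -167.434| = 286.714° > 180°, so the shorter arc goes the other way round — across 180°.
Signed shortest Δλ = ((119.280 − -167.434 + 180) mod 360) − 180 = -73.286°.
Going west by 73.286° from -167.434° passes through 180° before reaching +119.280°.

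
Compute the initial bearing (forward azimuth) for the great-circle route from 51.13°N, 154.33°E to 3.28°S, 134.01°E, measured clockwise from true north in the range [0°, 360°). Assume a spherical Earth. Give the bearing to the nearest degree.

204°

Δλ = 134.01 − 154.33 = -20.32°.
θ = atan2( sin Δλ · cos φ₂ , cos φ₁ · sin φ₂ − sin φ₁ · cos φ₂ · cos Δλ )
  = atan2(-0.34669, -0.76483) = -155.615° → normalised to [0°, 360°): 204.385°.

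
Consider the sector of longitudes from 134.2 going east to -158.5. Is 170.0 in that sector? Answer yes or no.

Yes

Band width going east from +134.2° to -158.5°: ((-158.5 − 134.2) mod 360) = 67.3°.
Offset of +170.0° east of the west edge: ((170.0 − 134.2) mod 360) = 35.8°.
35.8° ≤ 67.3° ⇒ inside.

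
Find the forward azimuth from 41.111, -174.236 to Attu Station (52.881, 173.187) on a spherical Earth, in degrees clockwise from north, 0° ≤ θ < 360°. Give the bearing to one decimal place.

Δλ = 173.187 − -174.236 = 347.423°; wrapped into (−180°, 180°]: -12.577°.
θ = atan2( sin Δλ · cos φ₂ , cos φ₁ · sin φ₂ − sin φ₁ · cos φ₂ · cos Δλ )
  = atan2(-0.13141, 0.21350) = -31.611° → normalised to [0°, 360°): 328.389°.

328.4°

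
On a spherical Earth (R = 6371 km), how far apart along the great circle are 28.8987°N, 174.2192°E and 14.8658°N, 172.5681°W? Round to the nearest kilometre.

Δλ = -172.5681 − 174.2192 = -346.7873°; wrapped into (−180°, 180°]: 13.2127°.
Δφ = 14.8658 − 28.8987 = -14.0329°.
a = sin²(Δφ/2) + cos φ₁ · cos φ₂ · sin²(Δλ/2) = 0.026122.
c = 2·atan2(√a, √(1−a)) = 0.32467 rad → d = 6371·c ≈ 2068.45 km.

2068 km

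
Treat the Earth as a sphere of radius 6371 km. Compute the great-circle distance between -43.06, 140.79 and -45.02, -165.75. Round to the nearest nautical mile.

2268 nmi

Δλ = -165.75 − 140.79 = -306.54°; wrapped into (−180°, 180°]: 53.46°.
Δφ = -45.02 − -43.06 = -1.96°.
a = sin²(Δφ/2) + cos φ₁ · cos φ₂ · sin²(Δλ/2) = 0.104776.
c = 2·atan2(√a, √(1−a)) = 0.65926 rad → d = 6371·c ≈ 4200.13 km ≈ 2267.89 nmi.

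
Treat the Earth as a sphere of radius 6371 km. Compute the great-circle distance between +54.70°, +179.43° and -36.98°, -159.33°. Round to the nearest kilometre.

Δλ = -159.33 − 179.43 = -338.76°; wrapped into (−180°, 180°]: 21.24°.
Δφ = -36.98 − 54.70 = -91.68°.
a = sin²(Δφ/2) + cos φ₁ · cos φ₂ · sin²(Δλ/2) = 0.530337.
c = 2·atan2(√a, √(1−a)) = 1.63151 rad → d = 6371·c ≈ 10394.34 km.

10394 km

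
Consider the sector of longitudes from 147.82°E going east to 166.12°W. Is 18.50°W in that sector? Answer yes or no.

No

Band width going east from +147.82° to -166.12°: ((-166.12 − 147.82) mod 360) = 46.06°.
Offset of -18.50° east of the west edge: ((-18.50 − 147.82) mod 360) = 193.68°.
193.68° > 46.06° ⇒ outside.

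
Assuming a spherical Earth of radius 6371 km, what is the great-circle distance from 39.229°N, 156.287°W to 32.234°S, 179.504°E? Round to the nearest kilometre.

Δλ = 179.504 − -156.287 = 335.791°; wrapped into (−180°, 180°]: -24.209°.
Δφ = -32.234 − 39.229 = -71.463°.
a = sin²(Δφ/2) + cos φ₁ · cos φ₂ · sin²(Δλ/2) = 0.369854.
c = 2·atan2(√a, √(1−a)) = 1.30747 rad → d = 6371·c ≈ 8329.90 km.

8330 km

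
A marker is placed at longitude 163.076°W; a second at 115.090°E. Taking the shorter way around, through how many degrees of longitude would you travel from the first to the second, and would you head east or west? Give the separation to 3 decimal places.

Raw difference: 115.090 − -163.076 = 278.166°.
Normalise into (−180°, 180°]: 278.166° − 360° = -81.834°.
Negative ⇒ the second point lies to the west; separation 81.834°.

81.834° west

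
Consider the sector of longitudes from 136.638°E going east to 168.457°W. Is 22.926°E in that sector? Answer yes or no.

No

Band width going east from +136.638° to -168.457°: ((-168.457 − 136.638) mod 360) = 54.905°.
Offset of +22.926° east of the west edge: ((22.926 − 136.638) mod 360) = 246.288°.
246.288° > 54.905° ⇒ outside.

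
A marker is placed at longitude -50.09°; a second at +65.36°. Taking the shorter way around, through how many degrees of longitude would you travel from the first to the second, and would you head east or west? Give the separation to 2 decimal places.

115.45° east

Raw difference: 65.36 − -50.09 = 115.45°.
Normalise into (−180°, 180°]: 115.45° stays 115.45°.
Positive ⇒ the second point lies to the east; separation 115.45°.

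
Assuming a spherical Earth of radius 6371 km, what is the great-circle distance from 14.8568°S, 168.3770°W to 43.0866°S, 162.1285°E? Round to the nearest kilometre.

Δλ = 162.1285 − -168.3770 = 330.5055°; wrapped into (−180°, 180°]: -29.4945°.
Δφ = -43.0866 − -14.8568 = -28.2298°.
a = sin²(Δφ/2) + cos φ₁ · cos φ₂ · sin²(Δλ/2) = 0.105213.
c = 2·atan2(√a, √(1−a)) = 0.66068 rad → d = 6371·c ≈ 4209.20 km.

4209 km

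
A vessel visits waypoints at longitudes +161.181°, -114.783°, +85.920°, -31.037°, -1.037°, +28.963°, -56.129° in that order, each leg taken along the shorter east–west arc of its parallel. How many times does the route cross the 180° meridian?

Leg 1: +161.181° → -114.783°, shortest Δλ = 84.036° (east) — crosses 180°.
Leg 2: -114.783° → +85.920°, shortest Δλ = -159.297° (west) — crosses 180°.
Leg 3: +85.920° → -31.037°, shortest Δλ = -116.957° (west) — does not cross 180°.
Leg 4: -31.037° → -1.037°, shortest Δλ = 30.0° (east) — does not cross 180°.
Leg 5: -1.037° → +28.963°, shortest Δλ = 30.0° (east) — does not cross 180°.
Leg 6: +28.963° → -56.129°, shortest Δλ = -85.092° (west) — does not cross 180°.
Total crossings: 2.

2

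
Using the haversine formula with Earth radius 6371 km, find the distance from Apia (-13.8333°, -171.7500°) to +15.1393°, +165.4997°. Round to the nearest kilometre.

Δλ = 165.4997 − -171.7500 = 337.2497°; wrapped into (−180°, 180°]: -22.7503°.
Δφ = 15.1393 − -13.8333 = 28.9726°.
a = sin²(Δφ/2) + cos φ₁ · cos φ₂ · sin²(Δλ/2) = 0.099036.
c = 2·atan2(√a, √(1−a)) = 0.64028 rad → d = 6371·c ≈ 4079.22 km.

4079 km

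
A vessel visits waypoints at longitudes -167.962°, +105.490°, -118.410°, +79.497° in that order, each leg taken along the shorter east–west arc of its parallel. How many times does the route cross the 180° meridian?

3

Leg 1: -167.962° → +105.490°, shortest Δλ = -86.548° (west) — crosses 180°.
Leg 2: +105.490° → -118.410°, shortest Δλ = 136.1° (east) — crosses 180°.
Leg 3: -118.410° → +79.497°, shortest Δλ = -162.093° (west) — crosses 180°.
Total crossings: 3.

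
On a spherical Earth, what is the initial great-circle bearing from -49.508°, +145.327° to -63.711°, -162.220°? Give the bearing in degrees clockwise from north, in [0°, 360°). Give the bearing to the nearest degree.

Δλ = -162.220 − 145.327 = -307.547°; wrapped into (−180°, 180°]: 52.453°.
θ = atan2( sin Δλ · cos φ₂ , cos φ₁ · sin φ₂ − sin φ₁ · cos φ₂ · cos Δλ )
  = atan2(0.35115, -0.37692) = 137.027° → normalised to [0°, 360°): 137.027°.

137°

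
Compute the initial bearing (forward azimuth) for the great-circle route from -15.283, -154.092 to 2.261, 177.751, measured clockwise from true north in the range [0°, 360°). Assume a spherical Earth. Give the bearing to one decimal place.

Δλ = 177.751 − -154.092 = 331.843°; wrapped into (−180°, 180°]: -28.157°.
θ = atan2( sin Δλ · cos φ₂ , cos φ₁ · sin φ₂ − sin φ₁ · cos φ₂ · cos Δλ )
  = atan2(-0.47152, 0.27027) = -60.179° → normalised to [0°, 360°): 299.821°.

299.8°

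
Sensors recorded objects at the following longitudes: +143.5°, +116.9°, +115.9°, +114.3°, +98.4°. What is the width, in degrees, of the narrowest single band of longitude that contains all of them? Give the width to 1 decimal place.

Sort the longitudes: +98.4°, +114.3°, +115.9°, +116.9°, +143.5°.
Eastward gaps between consecutive values (wrapping around): 15.9°, 1.6°, 1.0°, 26.6°, 314.9°.
Largest gap = 314.9° ⇒ minimal covering band is its complement: 360° − 314.9° = 45.1°.
Band runs from +98.4° eastward to +143.5°.

45.1°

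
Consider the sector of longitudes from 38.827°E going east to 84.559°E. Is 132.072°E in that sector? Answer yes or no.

No

Band width going east from +38.827° to +84.559°: ((84.559 − 38.827) mod 360) = 45.732°.
Offset of +132.072° east of the west edge: ((132.072 − 38.827) mod 360) = 93.245°.
93.245° > 45.732° ⇒ outside.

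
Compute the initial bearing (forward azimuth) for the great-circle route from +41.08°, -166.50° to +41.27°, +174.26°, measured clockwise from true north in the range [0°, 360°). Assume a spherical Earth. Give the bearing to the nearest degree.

Δλ = 174.26 − -166.50 = 340.76°; wrapped into (−180°, 180°]: -19.24°.
θ = atan2( sin Δλ · cos φ₂ , cos φ₁ · sin φ₂ − sin φ₁ · cos φ₂ · cos Δλ )
  = atan2(-0.24767, 0.03090) = -82.888° → normalised to [0°, 360°): 277.112°.

277°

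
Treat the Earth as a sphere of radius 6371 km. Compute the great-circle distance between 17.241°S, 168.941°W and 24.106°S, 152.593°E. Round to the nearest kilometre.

Δλ = 152.593 − -168.941 = 321.534°; wrapped into (−180°, 180°]: -38.466°.
Δφ = -24.106 − -17.241 = -6.865°.
a = sin²(Δφ/2) + cos φ₁ · cos φ₂ · sin²(Δλ/2) = 0.098182.
c = 2·atan2(√a, √(1−a)) = 0.63742 rad → d = 6371·c ≈ 4060.99 km.

4061 km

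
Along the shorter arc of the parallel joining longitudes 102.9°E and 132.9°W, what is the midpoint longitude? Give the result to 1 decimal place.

Signed shortest Δλ from +102.9° to -132.9° is +124.2°.
Midpoint longitude = +102.9° + (+124.2°)/2 = +102.9° + 62.1° = +165.0°.
(The naïve average (+102.9 + -132.9)/2 = -15.0° is on the wrong side of the globe.)

165.0°E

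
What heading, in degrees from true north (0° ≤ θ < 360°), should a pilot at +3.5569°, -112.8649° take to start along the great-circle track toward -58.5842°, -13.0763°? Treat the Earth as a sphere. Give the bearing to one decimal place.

148.7°

Δλ = -13.0763 − -112.8649 = 99.7886°.
θ = atan2( sin Δλ · cos φ₂ , cos φ₁ · sin φ₂ − sin φ₁ · cos φ₂ · cos Δλ )
  = atan2(0.51366, -0.84627) = 148.744° → normalised to [0°, 360°): 148.744°.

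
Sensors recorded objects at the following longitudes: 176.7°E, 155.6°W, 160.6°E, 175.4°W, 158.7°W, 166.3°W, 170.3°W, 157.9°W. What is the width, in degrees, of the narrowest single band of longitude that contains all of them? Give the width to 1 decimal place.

43.8°

Sort the longitudes: -175.4°, -170.3°, -166.3°, -158.7°, -157.9°, -155.6°, +160.6°, +176.7°.
Eastward gaps between consecutive values (wrapping around): 5.1°, 4.0°, 7.6°, 0.8°, 2.3°, 316.2°, 16.1°, 7.9°.
Largest gap = 316.2° ⇒ minimal covering band is its complement: 360° − 316.2° = 43.8°.
Band runs from +160.6° eastward to -155.6°, crossing the antimeridian.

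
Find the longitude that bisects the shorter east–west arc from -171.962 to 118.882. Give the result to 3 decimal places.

Signed shortest Δλ from -171.962° to +118.882° is -69.156°.
Midpoint longitude = -171.962° + (-69.156°)/2 = -171.962° − 34.578° = -206.540°.
Normalise into (−180°, 180°]: +153.460°.
(The naïve average (-171.962 + +118.882)/2 = -26.54° is on the wrong side of the globe.)

+153.460°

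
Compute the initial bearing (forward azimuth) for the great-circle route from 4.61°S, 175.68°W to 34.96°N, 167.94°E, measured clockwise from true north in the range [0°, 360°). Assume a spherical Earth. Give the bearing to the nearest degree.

340°

Δλ = 167.94 − -175.68 = 343.62°; wrapped into (−180°, 180°]: -16.38°.
θ = atan2( sin Δλ · cos φ₂ , cos φ₁ · sin φ₂ − sin φ₁ · cos φ₂ · cos Δλ )
  = atan2(-0.23112, 0.63435) = -20.019° → normalised to [0°, 360°): 339.981°.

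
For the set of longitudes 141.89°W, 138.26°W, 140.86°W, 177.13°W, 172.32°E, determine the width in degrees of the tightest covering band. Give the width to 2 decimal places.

Sort the longitudes: -177.13°, -141.89°, -140.86°, -138.26°, +172.32°.
Eastward gaps between consecutive values (wrapping around): 35.24°, 1.03°, 2.60°, 310.58°, 10.55°.
Largest gap = 310.58° ⇒ minimal covering band is its complement: 360° − 310.58° = 49.42°.
Band runs from +172.32° eastward to -138.26°, crossing the antimeridian.

49.42°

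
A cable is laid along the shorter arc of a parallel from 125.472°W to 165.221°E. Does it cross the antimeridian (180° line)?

Yes

Naïve |165.221 − -125.472| = 290.693° > 180°, so the shorter arc goes the other way round — across 180°.
Signed shortest Δλ = ((165.221 − -125.472 + 180) mod 360) − 180 = -69.307°.
Going west by 69.307° from -125.472° passes through 180° before reaching +165.221°.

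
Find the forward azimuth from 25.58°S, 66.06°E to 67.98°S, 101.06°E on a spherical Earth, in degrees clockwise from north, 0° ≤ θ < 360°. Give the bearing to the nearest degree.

Δλ = 101.06 − 66.06 = 35.00°.
θ = atan2( sin Δλ · cos φ₂ , cos φ₁ · sin φ₂ − sin φ₁ · cos φ₂ · cos Δλ )
  = atan2(0.21505, -0.70358) = 163.004° → normalised to [0°, 360°): 163.004°.

163°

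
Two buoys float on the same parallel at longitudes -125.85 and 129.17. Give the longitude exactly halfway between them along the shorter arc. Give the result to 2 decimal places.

Signed shortest Δλ from -125.85° to +129.17° is -104.98°.
Midpoint longitude = -125.85° + (-104.98°)/2 = -125.85° − 52.49° = -178.34°.
(The naïve average (-125.85 + +129.17)/2 = 1.66° is on the wrong side of the globe.)

-178.34°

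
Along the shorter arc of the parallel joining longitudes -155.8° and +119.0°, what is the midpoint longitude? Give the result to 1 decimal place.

+161.6°

Signed shortest Δλ from -155.8° to +119.0° is -85.2°.
Midpoint longitude = -155.8° + (-85.2°)/2 = -155.8° − 42.6° = -198.4°.
Normalise into (−180°, 180°]: +161.6°.
(The naïve average (-155.8 + +119.0)/2 = -18.4° is on the wrong side of the globe.)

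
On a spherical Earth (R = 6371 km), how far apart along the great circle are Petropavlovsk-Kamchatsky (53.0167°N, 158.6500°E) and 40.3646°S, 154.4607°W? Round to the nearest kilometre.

11317 km

Δλ = -154.4607 − 158.6500 = -313.1107°; wrapped into (−180°, 180°]: 46.8893°.
Δφ = -40.3646 − 53.0167 = -93.3813°.
a = sin²(Δφ/2) + cos φ₁ · cos φ₂ · sin²(Δλ/2) = 0.602048.
c = 2·atan2(√a, √(1−a)) = 1.77634 rad → d = 6371·c ≈ 11317.04 km.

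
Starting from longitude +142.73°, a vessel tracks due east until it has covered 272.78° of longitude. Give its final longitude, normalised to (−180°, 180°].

Start at +142.73°; shift +272.78° → +415.51°.
+415.51° lies outside (−180°, 180°]; subtract 360° → +55.51°.

+55.51°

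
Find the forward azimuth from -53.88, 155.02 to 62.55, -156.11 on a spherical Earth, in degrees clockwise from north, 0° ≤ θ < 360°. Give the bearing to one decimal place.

24.3°

Δλ = -156.11 − 155.02 = -311.13°; wrapped into (−180°, 180°]: 48.87°.
θ = atan2( sin Δλ · cos φ₂ , cos φ₁ · sin φ₂ − sin φ₁ · cos φ₂ · cos Δλ )
  = atan2(0.34721, 0.76804) = 24.327° → normalised to [0°, 360°): 24.327°.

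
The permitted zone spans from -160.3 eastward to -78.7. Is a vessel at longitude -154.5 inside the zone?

Band width going east from -160.3° to -78.7°: ((-78.7 − -160.3) mod 360) = 81.6°.
Offset of -154.5° east of the west edge: ((-154.5 − -160.3) mod 360) = 5.8°.
5.8° ≤ 81.6° ⇒ inside.

Yes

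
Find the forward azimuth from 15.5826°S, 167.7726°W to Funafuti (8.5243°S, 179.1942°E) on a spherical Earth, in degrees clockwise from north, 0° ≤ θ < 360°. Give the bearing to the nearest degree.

297°

Δλ = 179.1942 − -167.7726 = 346.9668°; wrapped into (−180°, 180°]: -13.0332°.
θ = atan2( sin Δλ · cos φ₂ , cos φ₁ · sin φ₂ − sin φ₁ · cos φ₂ · cos Δλ )
  = atan2(-0.22302, 0.11604) = -62.513° → normalised to [0°, 360°): 297.487°.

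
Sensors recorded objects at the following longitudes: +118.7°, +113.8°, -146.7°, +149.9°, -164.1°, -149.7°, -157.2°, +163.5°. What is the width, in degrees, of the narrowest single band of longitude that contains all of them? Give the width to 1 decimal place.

Sort the longitudes: -164.1°, -157.2°, -149.7°, -146.7°, +113.8°, +118.7°, +149.9°, +163.5°.
Eastward gaps between consecutive values (wrapping around): 6.9°, 7.5°, 3.0°, 260.5°, 4.9°, 31.2°, 13.6°, 32.4°.
Largest gap = 260.5° ⇒ minimal covering band is its complement: 360° − 260.5° = 99.5°.
Band runs from +113.8° eastward to -146.7°, crossing the antimeridian.

99.5°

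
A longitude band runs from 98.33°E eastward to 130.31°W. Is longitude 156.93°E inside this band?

Yes

Band width going east from +98.33° to -130.31°: ((-130.31 − 98.33) mod 360) = 131.36°.
Offset of +156.93° east of the west edge: ((156.93 − 98.33) mod 360) = 58.60°.
58.60° ≤ 131.36° ⇒ inside.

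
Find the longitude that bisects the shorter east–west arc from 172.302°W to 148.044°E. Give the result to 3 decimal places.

167.871°E

Signed shortest Δλ from -172.302° to +148.044° is -39.654°.
Midpoint longitude = -172.302° + (-39.654°)/2 = -172.302° − 19.827° = -192.129°.
Normalise into (−180°, 180°]: +167.871°.
(The naïve average (-172.302 + +148.044)/2 = -12.129° is on the wrong side of the globe.)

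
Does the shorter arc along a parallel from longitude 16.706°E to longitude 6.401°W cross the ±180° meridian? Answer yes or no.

Signed shortest Δλ = ((-6.401 − 16.706 + 180) mod 360) − 180 = -23.107°.
Going west by 23.107° from +16.706° reaches -6.401° without touching 180°.

No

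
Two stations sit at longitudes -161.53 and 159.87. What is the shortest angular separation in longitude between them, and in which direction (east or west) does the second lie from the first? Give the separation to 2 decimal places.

Raw difference: 159.87 − -161.53 = 321.4°.
Normalise into (−180°, 180°]: 321.4° − 360° = -38.6°.
Negative ⇒ the second point lies to the west; separation 38.60°.

38.60° west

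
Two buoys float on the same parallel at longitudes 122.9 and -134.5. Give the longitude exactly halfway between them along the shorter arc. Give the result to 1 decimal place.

+174.2°

Signed shortest Δλ from +122.9° to -134.5° is +102.6°.
Midpoint longitude = +122.9° + (+102.6°)/2 = +122.9° + 51.3° = +174.2°.
(The naïve average (+122.9 + -134.5)/2 = -5.8° is on the wrong side of the globe.)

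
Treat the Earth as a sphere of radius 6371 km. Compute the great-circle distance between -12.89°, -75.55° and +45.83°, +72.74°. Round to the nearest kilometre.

15295 km

Δλ = 72.74 − -75.55 = 148.29°.
Δφ = 45.83 − -12.89 = 58.72°.
a = sin²(Δφ/2) + cos φ₁ · cos φ₂ · sin²(Δλ/2) = 0.868922.
c = 2·atan2(√a, √(1−a)) = 2.40067 rad → d = 6371·c ≈ 15294.65 km.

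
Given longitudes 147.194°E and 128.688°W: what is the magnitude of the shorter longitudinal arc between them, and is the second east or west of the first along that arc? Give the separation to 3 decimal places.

Raw difference: -128.688 − 147.194 = -275.882°.
Normalise into (−180°, 180°]: -275.882° + 360° = 84.118°.
Positive ⇒ the second point lies to the east; separation 84.118°.

84.118° east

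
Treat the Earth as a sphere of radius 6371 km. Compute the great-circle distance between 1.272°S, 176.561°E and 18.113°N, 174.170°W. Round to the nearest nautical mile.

Δλ = -174.170 − 176.561 = -350.731°; wrapped into (−180°, 180°]: 9.269°.
Δφ = 18.113 − -1.272 = 19.385°.
a = sin²(Δφ/2) + cos φ₁ · cos φ₂ · sin²(Δλ/2) = 0.034549.
c = 2·atan2(√a, √(1−a)) = 0.37392 rad → d = 6371·c ≈ 2382.24 km ≈ 1286.31 nmi.

1286 nmi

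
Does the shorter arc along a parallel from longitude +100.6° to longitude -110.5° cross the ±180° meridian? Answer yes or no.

Yes

Naïve |-110.5 − 100.6| = 211.1° > 180°, so the shorter arc goes the other way round — across 180°.
Signed shortest Δλ = ((-110.5 − 100.6 + 180) mod 360) − 180 = 148.9°.
Going east by 148.9° from +100.6° passes through 180° before reaching -110.5°.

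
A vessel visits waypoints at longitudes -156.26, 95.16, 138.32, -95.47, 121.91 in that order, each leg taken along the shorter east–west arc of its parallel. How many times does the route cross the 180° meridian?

Leg 1: -156.26° → +95.16°, shortest Δλ = -108.58° (west) — crosses 180°.
Leg 2: +95.16° → +138.32°, shortest Δλ = 43.16° (east) — does not cross 180°.
Leg 3: +138.32° → -95.47°, shortest Δλ = 126.21° (east) — crosses 180°.
Leg 4: -95.47° → +121.91°, shortest Δλ = -142.62° (west) — crosses 180°.
Total crossings: 3.

3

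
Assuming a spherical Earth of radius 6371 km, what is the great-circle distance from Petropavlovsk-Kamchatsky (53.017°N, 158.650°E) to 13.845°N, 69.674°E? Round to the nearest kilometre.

8714 km

Δλ = 69.674 − 158.650 = -88.976°.
Δφ = 13.845 − 53.017 = -39.172°.
a = sin²(Δφ/2) + cos φ₁ · cos φ₂ · sin²(Δλ/2) = 0.399204.
c = 2·atan2(√a, √(1−a)) = 1.36781 rad → d = 6371·c ≈ 8714.34 km.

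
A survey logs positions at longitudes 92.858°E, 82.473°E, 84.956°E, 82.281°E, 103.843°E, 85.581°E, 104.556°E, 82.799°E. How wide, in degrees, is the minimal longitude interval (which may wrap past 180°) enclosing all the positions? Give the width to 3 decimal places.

22.275°

Sort the longitudes: +82.281°, +82.473°, +82.799°, +84.956°, +85.581°, +92.858°, +103.843°, +104.556°.
Eastward gaps between consecutive values (wrapping around): 0.192°, 0.326°, 2.157°, 0.625°, 7.277°, 10.985°, 0.713°, 337.725°.
Largest gap = 337.725° ⇒ minimal covering band is its complement: 360° − 337.725° = 22.275°.
Band runs from +82.281° eastward to +104.556°.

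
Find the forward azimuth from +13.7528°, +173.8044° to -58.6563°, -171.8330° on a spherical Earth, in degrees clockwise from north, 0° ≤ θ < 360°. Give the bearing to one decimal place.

Δλ = -171.8330 − 173.8044 = -345.6374°; wrapped into (−180°, 180°]: 14.3626°.
θ = atan2( sin Δλ · cos φ₂ , cos φ₁ · sin φ₂ − sin φ₁ · cos φ₂ · cos Δλ )
  = atan2(0.12903, -0.94937) = 172.260° → normalised to [0°, 360°): 172.260°.

172.3°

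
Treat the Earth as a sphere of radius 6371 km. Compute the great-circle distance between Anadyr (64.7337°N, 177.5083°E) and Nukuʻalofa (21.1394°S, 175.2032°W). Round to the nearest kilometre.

9569 km

Δλ = -175.2032 − 177.5083 = -352.7115°; wrapped into (−180°, 180°]: 7.2885°.
Δφ = -21.1394 − 64.7337 = -85.8731°.
a = sin²(Δφ/2) + cos φ₁ · cos φ₂ · sin²(Δλ/2) = 0.465625.
c = 2·atan2(√a, √(1−a)) = 1.50199 rad → d = 6371·c ≈ 9569.20 km.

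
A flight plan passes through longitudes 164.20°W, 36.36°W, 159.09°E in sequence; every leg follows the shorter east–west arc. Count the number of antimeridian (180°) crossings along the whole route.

1

Leg 1: -164.20° → -36.36°, shortest Δλ = 127.84° (east) — does not cross 180°.
Leg 2: -36.36° → +159.09°, shortest Δλ = -164.55° (west) — crosses 180°.
Total crossings: 1.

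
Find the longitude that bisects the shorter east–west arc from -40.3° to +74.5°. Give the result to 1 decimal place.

+17.1°

Signed shortest Δλ from -40.3° to +74.5° is +114.8°.
Midpoint longitude = -40.3° + (+114.8°)/2 = -40.3° + 57.4° = +17.1°.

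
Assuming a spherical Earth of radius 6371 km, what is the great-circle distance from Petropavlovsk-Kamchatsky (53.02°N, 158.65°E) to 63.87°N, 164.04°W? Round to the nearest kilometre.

2434 km

Δλ = -164.04 − 158.65 = -322.69°; wrapped into (−180°, 180°]: 37.31°.
Δφ = 63.87 − 53.02 = 10.85°.
a = sin²(Δφ/2) + cos φ₁ · cos φ₂ · sin²(Δλ/2) = 0.036044.
c = 2·atan2(√a, √(1−a)) = 0.38202 rad → d = 6371·c ≈ 2433.88 km.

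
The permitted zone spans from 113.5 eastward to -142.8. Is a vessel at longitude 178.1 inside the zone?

Yes

Band width going east from +113.5° to -142.8°: ((-142.8 − 113.5) mod 360) = 103.7°.
Offset of +178.1° east of the west edge: ((178.1 − 113.5) mod 360) = 64.6°.
64.6° ≤ 103.7° ⇒ inside.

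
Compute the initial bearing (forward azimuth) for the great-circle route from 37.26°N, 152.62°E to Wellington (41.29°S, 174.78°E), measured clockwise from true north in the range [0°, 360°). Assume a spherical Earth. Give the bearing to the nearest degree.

163°

Δλ = 174.78 − 152.62 = 22.16°.
θ = atan2( sin Δλ · cos φ₂ , cos φ₁ · sin φ₂ − sin φ₁ · cos φ₂ · cos Δλ )
  = atan2(0.28342, -0.94650) = 163.330° → normalised to [0°, 360°): 163.330°.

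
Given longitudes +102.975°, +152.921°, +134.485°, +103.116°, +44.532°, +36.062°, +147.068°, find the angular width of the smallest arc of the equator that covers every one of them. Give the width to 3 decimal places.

Sort the longitudes: +36.062°, +44.532°, +102.975°, +103.116°, +134.485°, +147.068°, +152.921°.
Eastward gaps between consecutive values (wrapping around): 8.470°, 58.443°, 0.141°, 31.369°, 12.583°, 5.853°, 243.141°.
Largest gap = 243.141° ⇒ minimal covering band is its complement: 360° − 243.141° = 116.859°.
Band runs from +36.062° eastward to +152.921°.

116.859°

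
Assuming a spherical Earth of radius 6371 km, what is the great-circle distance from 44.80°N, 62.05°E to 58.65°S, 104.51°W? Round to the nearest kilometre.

Δλ = -104.51 − 62.05 = -166.56°.
Δφ = -58.65 − 44.80 = -103.45°.
a = sin²(Δφ/2) + cos φ₁ · cos φ₂ · sin²(Δλ/2) = 0.980408.
c = 2·atan2(√a, √(1−a)) = 2.86073 rad → d = 6371·c ≈ 18225.69 km.

18226 km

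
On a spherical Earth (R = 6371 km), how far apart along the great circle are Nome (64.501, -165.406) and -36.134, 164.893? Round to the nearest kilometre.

11488 km

Δλ = 164.893 − -165.406 = 330.299°; wrapped into (−180°, 180°]: -29.701°.
Δφ = -36.134 − 64.501 = -100.635°.
a = sin²(Δφ/2) + cos φ₁ · cos φ₂ · sin²(Δλ/2) = 0.615115.
c = 2·atan2(√a, √(1−a)) = 1.80311 rad → d = 6371·c ≈ 11487.61 km.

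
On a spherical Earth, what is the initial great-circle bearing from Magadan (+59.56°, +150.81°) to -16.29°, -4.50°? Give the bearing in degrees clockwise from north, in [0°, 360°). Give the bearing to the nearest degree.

Δλ = -4.50 − 150.81 = -155.31°.
θ = atan2( sin Δλ · cos φ₂ , cos φ₁ · sin φ₂ − sin φ₁ · cos φ₂ · cos Δλ )
  = atan2(-0.40094, 0.60978) = -33.325° → normalised to [0°, 360°): 326.675°.

327°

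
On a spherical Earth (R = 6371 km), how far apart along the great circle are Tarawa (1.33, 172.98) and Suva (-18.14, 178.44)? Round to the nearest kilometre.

2246 km

Δλ = 178.44 − 172.98 = 5.46°.
Δφ = -18.14 − 1.33 = -19.47°.
a = sin²(Δφ/2) + cos φ₁ · cos φ₂ · sin²(Δλ/2) = 0.030747.
c = 2·atan2(√a, √(1−a)) = 0.35252 rad → d = 6371·c ≈ 2245.90 km.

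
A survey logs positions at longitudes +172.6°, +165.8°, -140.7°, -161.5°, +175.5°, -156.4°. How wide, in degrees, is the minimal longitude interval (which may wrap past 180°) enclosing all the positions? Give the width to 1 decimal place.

Sort the longitudes: -161.5°, -156.4°, -140.7°, +165.8°, +172.6°, +175.5°.
Eastward gaps between consecutive values (wrapping around): 5.1°, 15.7°, 306.5°, 6.8°, 2.9°, 23.0°.
Largest gap = 306.5° ⇒ minimal covering band is its complement: 360° − 306.5° = 53.5°.
Band runs from +165.8° eastward to -140.7°, crossing the antimeridian.

53.5°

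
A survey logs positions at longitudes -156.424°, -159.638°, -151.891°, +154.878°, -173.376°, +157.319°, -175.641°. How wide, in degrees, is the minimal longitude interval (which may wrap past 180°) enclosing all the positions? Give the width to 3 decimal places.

Sort the longitudes: -175.641°, -173.376°, -159.638°, -156.424°, -151.891°, +154.878°, +157.319°.
Eastward gaps between consecutive values (wrapping around): 2.265°, 13.738°, 3.214°, 4.533°, 306.769°, 2.441°, 27.040°.
Largest gap = 306.769° ⇒ minimal covering band is its complement: 360° − 306.769° = 53.231°.
Band runs from +154.878° eastward to -151.891°, crossing the antimeridian.

53.231°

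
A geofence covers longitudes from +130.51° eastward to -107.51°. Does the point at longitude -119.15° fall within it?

Yes

Band width going east from +130.51° to -107.51°: ((-107.51 − 130.51) mod 360) = 121.98°.
Offset of -119.15° east of the west edge: ((-119.15 − 130.51) mod 360) = 110.34°.
110.34° ≤ 121.98° ⇒ inside.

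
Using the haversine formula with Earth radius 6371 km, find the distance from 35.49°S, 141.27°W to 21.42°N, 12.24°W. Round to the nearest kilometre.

Δλ = -12.24 − -141.27 = 129.03°.
Δφ = 21.42 − -35.49 = 56.91°.
a = sin²(Δφ/2) + cos φ₁ · cos φ₂ · sin²(Δλ/2) = 0.844670.
c = 2·atan2(√a, √(1−a)) = 2.33138 rad → d = 6371·c ≈ 14853.19 km.

14853 km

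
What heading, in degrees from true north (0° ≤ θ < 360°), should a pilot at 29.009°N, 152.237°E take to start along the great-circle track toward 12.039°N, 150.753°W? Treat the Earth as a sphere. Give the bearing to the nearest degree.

Δλ = -150.753 − 152.237 = -302.990°; wrapped into (−180°, 180°]: 57.010°.
θ = atan2( sin Δλ · cos φ₂ , cos φ₁ · sin φ₂ − sin φ₁ · cos φ₂ · cos Δλ )
  = atan2(0.82032, -0.07583) = 95.282° → normalised to [0°, 360°): 95.282°.

95°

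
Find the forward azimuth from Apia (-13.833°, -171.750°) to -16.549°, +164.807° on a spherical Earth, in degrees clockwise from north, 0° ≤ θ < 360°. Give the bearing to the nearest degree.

260°

Δλ = 164.807 − -171.750 = 336.557°; wrapped into (−180°, 180°]: -23.443°.
θ = atan2( sin Δλ · cos φ₂ , cos φ₁ · sin φ₂ − sin φ₁ · cos φ₂ · cos Δλ )
  = atan2(-0.38136, -0.06630) = -99.863° → normalised to [0°, 360°): 260.137°.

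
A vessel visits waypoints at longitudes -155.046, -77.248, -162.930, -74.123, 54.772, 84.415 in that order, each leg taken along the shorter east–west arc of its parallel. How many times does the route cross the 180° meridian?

Leg 1: -155.046° → -77.248°, shortest Δλ = 77.798° (east) — does not cross 180°.
Leg 2: -77.248° → -162.930°, shortest Δλ = -85.682° (west) — does not cross 180°.
Leg 3: -162.930° → -74.123°, shortest Δλ = 88.807° (east) — does not cross 180°.
Leg 4: -74.123° → +54.772°, shortest Δλ = 128.895° (east) — does not cross 180°.
Leg 5: +54.772° → +84.415°, shortest Δλ = 29.643° (east) — does not cross 180°.
Total crossings: 0.

0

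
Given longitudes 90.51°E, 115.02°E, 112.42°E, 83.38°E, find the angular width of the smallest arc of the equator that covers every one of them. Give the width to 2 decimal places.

Sort the longitudes: +83.38°, +90.51°, +112.42°, +115.02°.
Eastward gaps between consecutive values (wrapping around): 7.13°, 21.91°, 2.60°, 328.36°.
Largest gap = 328.36° ⇒ minimal covering band is its complement: 360° − 328.36° = 31.64°.
Band runs from +83.38° eastward to +115.02°.

31.64°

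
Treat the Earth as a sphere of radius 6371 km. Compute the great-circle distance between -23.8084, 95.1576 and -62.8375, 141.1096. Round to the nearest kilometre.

5503 km

Δλ = 141.1096 − 95.1576 = 45.9520°.
Δφ = -62.8375 − -23.8084 = -39.0291°.
a = sin²(Δφ/2) + cos φ₁ · cos φ₂ · sin²(Δλ/2) = 0.175227.
c = 2·atan2(√a, √(1−a)) = 0.86381 rad → d = 6371·c ≈ 5503.32 km.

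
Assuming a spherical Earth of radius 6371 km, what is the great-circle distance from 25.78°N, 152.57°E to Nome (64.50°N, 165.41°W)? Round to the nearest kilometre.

Δλ = -165.41 − 152.57 = -317.98°; wrapped into (−180°, 180°]: 42.02°.
Δφ = 64.50 − 25.78 = 38.72°.
a = sin²(Δφ/2) + cos φ₁ · cos φ₂ · sin²(Δλ/2) = 0.159726.
c = 2·atan2(√a, √(1−a)) = 0.82229 rad → d = 6371·c ≈ 5238.78 km.

5239 km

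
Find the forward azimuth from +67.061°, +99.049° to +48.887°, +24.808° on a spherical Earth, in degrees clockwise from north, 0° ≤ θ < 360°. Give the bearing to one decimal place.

281.5°

Δλ = 24.808 − 99.049 = -74.241°.
θ = atan2( sin Δλ · cos φ₂ , cos φ₁ · sin φ₂ − sin φ₁ · cos φ₂ · cos Δλ )
  = atan2(-0.63283, 0.12918) = -78.463° → normalised to [0°, 360°): 281.537°.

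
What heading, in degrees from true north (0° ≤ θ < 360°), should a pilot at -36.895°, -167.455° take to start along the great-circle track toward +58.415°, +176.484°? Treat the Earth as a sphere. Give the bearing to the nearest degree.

352°

Δλ = 176.484 − -167.455 = 343.939°; wrapped into (−180°, 180°]: -16.061°.
θ = atan2( sin Δλ · cos φ₂ , cos φ₁ · sin φ₂ − sin φ₁ · cos φ₂ · cos Δλ )
  = atan2(-0.14490, 0.98344) = -8.382° → normalised to [0°, 360°): 351.618°.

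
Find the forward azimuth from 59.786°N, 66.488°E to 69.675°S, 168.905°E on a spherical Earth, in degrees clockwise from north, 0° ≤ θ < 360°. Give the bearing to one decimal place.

Δλ = 168.905 − 66.488 = 102.417°.
θ = atan2( sin Δλ · cos φ₂ , cos φ₁ · sin φ₂ − sin φ₁ · cos φ₂ · cos Δλ )
  = atan2(0.33922, -0.40736) = 140.215° → normalised to [0°, 360°): 140.215°.

140.2°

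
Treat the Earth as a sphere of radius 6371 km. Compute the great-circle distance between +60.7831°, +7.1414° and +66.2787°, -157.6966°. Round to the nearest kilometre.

Δλ = -157.6966 − 7.1414 = -164.8380°.
Δφ = 66.2787 − 60.7831 = 5.4956°.
a = sin²(Δφ/2) + cos φ₁ · cos φ₂ · sin²(Δλ/2) = 0.195244.
c = 2·atan2(√a, √(1−a)) = 0.91535 rad → d = 6371·c ≈ 5831.71 km.

5832 km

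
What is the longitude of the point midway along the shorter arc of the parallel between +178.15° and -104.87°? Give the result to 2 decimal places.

-143.36°

Signed shortest Δλ from +178.15° to -104.87° is +76.98°.
Midpoint longitude = +178.15° + (+76.98°)/2 = +178.15° + 38.49° = +216.64°.
Normalise into (−180°, 180°]: -143.36°.
(The naïve average (+178.15 + -104.87)/2 = 36.64° is on the wrong side of the globe.)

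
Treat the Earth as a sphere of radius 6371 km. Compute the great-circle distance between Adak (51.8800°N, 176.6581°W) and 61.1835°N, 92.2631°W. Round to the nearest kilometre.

Δλ = -92.2631 − -176.6581 = 84.3950°.
Δφ = 61.1835 − 51.8800 = 9.3035°.
a = sin²(Δφ/2) + cos φ₁ · cos φ₂ · sin²(Δλ/2) = 0.140820.
c = 2·atan2(√a, √(1−a)) = 0.76935 rad → d = 6371·c ≈ 4901.56 km.

4902 km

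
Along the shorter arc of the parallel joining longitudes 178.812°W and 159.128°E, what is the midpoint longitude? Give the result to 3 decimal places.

170.158°E

Signed shortest Δλ from -178.812° to +159.128° is -22.060°.
Midpoint longitude = -178.812° + (-22.060°)/2 = -178.812° − 11.030° = -189.842°.
Normalise into (−180°, 180°]: +170.158°.
(The naïve average (-178.812 + +159.128)/2 = -9.842° is on the wrong side of the globe.)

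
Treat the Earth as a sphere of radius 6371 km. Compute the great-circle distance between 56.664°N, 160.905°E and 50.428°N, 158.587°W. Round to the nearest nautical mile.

1469 nmi

Δλ = -158.587 − 160.905 = -319.492°; wrapped into (−180°, 180°]: 40.508°.
Δφ = 50.428 − 56.664 = -6.236°.
a = sin²(Δφ/2) + cos φ₁ · cos φ₂ · sin²(Δλ/2) = 0.044914.
c = 2·atan2(√a, √(1−a)) = 0.42710 rad → d = 6371·c ≈ 2721.03 km ≈ 1469.24 nmi.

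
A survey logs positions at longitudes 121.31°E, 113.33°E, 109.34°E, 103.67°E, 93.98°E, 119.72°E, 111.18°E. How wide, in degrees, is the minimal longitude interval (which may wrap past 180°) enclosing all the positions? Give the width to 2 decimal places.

Sort the longitudes: +93.98°, +103.67°, +109.34°, +111.18°, +113.33°, +119.72°, +121.31°.
Eastward gaps between consecutive values (wrapping around): 9.69°, 5.67°, 1.84°, 2.15°, 6.39°, 1.59°, 332.67°.
Largest gap = 332.67° ⇒ minimal covering band is its complement: 360° − 332.67° = 27.33°.
Band runs from +93.98° eastward to +121.31°.

27.33°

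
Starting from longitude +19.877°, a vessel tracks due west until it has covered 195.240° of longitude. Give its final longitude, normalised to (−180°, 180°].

-175.363°

Start at +19.877°; shift −195.240° → -175.363°.
-175.363° already lies in (−180°, 180°].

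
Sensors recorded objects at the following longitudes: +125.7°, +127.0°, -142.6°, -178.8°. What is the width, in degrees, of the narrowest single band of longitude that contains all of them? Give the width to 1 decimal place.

91.7°

Sort the longitudes: -178.8°, -142.6°, +125.7°, +127.0°.
Eastward gaps between consecutive values (wrapping around): 36.2°, 268.3°, 1.3°, 54.2°.
Largest gap = 268.3° ⇒ minimal covering band is its complement: 360° − 268.3° = 91.7°.
Band runs from +125.7° eastward to -142.6°, crossing the antimeridian.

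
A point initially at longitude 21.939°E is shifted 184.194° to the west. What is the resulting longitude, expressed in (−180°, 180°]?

162.255°W

Start at +21.939°; shift −184.194° → -162.255°.
-162.255° already lies in (−180°, 180°].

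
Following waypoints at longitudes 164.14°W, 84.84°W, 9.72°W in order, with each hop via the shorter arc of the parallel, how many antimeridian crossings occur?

Leg 1: -164.14° → -84.84°, shortest Δλ = 79.3° (east) — does not cross 180°.
Leg 2: -84.84° → -9.72°, shortest Δλ = 75.12° (east) — does not cross 180°.
Total crossings: 0.

0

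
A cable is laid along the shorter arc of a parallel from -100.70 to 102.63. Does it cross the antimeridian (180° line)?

Naïve |102.63 − -100.70| = 203.33° > 180°, so the shorter arc goes the other way round — across 180°.
Signed shortest Δλ = ((102.63 − -100.70 + 180) mod 360) − 180 = -156.67°.
Going west by 156.67° from -100.70° passes through 180° before reaching +102.63°.

Yes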